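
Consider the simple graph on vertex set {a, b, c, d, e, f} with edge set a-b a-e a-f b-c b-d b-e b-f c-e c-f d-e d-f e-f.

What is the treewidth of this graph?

A width-3 tree decomposition is:
Bags: B1 = {b, c, e, f}  B2 = {a, b, e, f}  B3 = {b, d, e, f}
Tree: B1–B2, B1–B3
The largest bag has 4 vertices, giving width 3; this decomposition certifies tw(G) ≤ 3. Conversely, {b, d, e, f} is a clique of size 4, and the vertices of any clique must share a bag in every tree decomposition; so some bag has ≥ 4 vertices and tw(G) ≥ 3. Therefore the treewidth is 3.

3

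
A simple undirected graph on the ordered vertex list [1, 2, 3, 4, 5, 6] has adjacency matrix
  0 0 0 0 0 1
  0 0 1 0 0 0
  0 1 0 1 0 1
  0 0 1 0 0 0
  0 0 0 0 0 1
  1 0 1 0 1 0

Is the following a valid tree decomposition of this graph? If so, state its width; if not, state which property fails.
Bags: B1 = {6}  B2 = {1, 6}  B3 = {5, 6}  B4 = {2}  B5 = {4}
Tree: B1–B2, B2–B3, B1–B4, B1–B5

A tree decomposition must satisfy three properties: every vertex lies in some bag; for every edge, both endpoints lie together in some bag; and for every vertex, the bags containing it form a connected subtree. Here vertex 3 appears in no bag, so the decomposition is invalid.

No — vertex 3 appears in no bag.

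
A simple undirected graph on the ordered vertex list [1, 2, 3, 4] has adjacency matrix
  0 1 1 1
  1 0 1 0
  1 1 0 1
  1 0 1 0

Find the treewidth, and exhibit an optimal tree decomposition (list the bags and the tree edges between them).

Treewidth 2.
One optimal decomposition is:
Bags: B1 = {1, 3, 4}  B2 = {1, 2, 3}
Tree: B1–B2

Every bag has size at most 3, so the width is 3 − 1 = 2 and tw(G) ≤ 2. For the lower bound, the 3 vertices {1, 2, 3} are pairwise adjacent, and any tree decomposition puts a clique entirely inside one bag — forcing width ≥ 2. Combining the bounds, tw(G) = 2.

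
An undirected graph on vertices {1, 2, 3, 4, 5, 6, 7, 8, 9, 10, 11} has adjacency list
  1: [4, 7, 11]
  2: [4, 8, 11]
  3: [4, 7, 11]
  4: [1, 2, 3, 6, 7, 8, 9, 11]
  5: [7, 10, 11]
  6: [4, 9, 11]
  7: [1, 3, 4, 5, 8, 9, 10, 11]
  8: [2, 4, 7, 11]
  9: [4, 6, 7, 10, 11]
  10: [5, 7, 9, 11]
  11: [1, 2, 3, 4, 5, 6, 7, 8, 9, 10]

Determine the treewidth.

3

A width-3 tree decomposition is:
Bags: B1 = {4, 7, 8, 11}  B2 = {4, 7, 9, 11}  B3 = {3, 4, 7, 11}  B4 = {7, 9, 10, 11}  B5 = {1, 4, 7, 11}  B6 = {4, 6, 9, 11}  B7 = {2, 4, 8, 11}  B8 = {5, 7, 10, 11}
Tree: B1–B2, B1–B3, B2–B4, B3–B5, B2–B6, B1–B7, B4–B8
The largest bag has 4 vertices, giving width 3; this decomposition certifies tw(G) ≤ 3. On the other hand G contains the 4-clique {7, 9, 10, 11}. A clique must lie in a single bag of any decomposition, so no decomposition can have width below 3. Combining the bounds, tw(G) = 3.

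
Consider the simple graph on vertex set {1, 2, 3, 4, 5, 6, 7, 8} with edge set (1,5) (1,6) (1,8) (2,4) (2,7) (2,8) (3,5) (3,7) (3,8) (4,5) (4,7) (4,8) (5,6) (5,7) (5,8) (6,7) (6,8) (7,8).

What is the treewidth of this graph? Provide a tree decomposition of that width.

Every bag has size at most 4, so the width is 4 − 1 = 3 and tw(G) ≤ 3. For the lower bound, the 4 vertices {2, 4, 7, 8} are pairwise adjacent, and any tree decomposition puts a clique entirely inside one bag — forcing width ≥ 3. Combining the bounds, tw(G) = 3.

Treewidth 3.
One such decomposition:
Bags: B1 = {5, 6, 7, 8}  B2 = {4, 5, 7, 8}  B3 = {1, 5, 6, 8}  B4 = {3, 5, 7, 8}  B5 = {2, 4, 7, 8}
Tree: B1–B2, B1–B3, B2–B4, B2–B5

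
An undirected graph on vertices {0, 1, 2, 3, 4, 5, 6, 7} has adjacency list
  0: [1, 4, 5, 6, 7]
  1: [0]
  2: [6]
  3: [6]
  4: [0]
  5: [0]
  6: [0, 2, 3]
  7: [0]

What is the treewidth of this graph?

A width-1 tree decomposition is:
Bags: B1 = {0, 6}  B2 = {0, 5}  B3 = {2, 6}  B4 = {0, 4}  B5 = {0, 7}  B6 = {0, 1}  B7 = {3, 6}
Tree: B1–B2, B1–B3, B1–B4, B4–B5, B2–B6, B3–B7
Every bag has size at most 2, so the width is 2 − 1 = 1 and tw(G) ≤ 1. G has an edge, so its treewidth is at least 1. Hence tw(G) = 1 exactly.

1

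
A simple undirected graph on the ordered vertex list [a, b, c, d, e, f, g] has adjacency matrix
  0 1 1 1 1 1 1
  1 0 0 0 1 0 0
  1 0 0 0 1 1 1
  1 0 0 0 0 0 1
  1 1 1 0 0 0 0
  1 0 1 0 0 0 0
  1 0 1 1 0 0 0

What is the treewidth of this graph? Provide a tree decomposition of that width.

Treewidth 2.
One such decomposition:
Bags: B1 = {a, d, g}  B2 = {a, c, g}  B3 = {a, c, e}  B4 = {a, c, f}  B5 = {a, b, e}
Tree: B1–B2, B2–B3, B2–B4, B3–B5

Each bag holds 3 vertices, so the decomposition has width 2, which upper-bounds the treewidth. Conversely, {a, d, g} is a clique of size 3, and the vertices of any clique must share a bag in every tree decomposition; so some bag has ≥ 3 vertices and tw(G) ≥ 2. Combining the bounds, tw(G) = 2.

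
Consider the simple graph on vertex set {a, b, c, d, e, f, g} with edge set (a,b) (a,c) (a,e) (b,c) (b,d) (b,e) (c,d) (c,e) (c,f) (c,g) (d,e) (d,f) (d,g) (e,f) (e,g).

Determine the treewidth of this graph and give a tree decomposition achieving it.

The largest bag has 4 vertices, giving width 3; this decomposition certifies tw(G) ≤ 3. On the other hand G contains the 4-clique {c, d, e, g}. A clique must lie in a single bag of any decomposition, so no decomposition can have width below 3. Therefore the treewidth is 3.

Treewidth 3.
One such decomposition:
Bags: B1 = {c, d, e, g}  B2 = {c, d, e, f}  B3 = {b, c, d, e}  B4 = {a, b, c, e}
Tree: B1–B2, B2–B3, B3–B4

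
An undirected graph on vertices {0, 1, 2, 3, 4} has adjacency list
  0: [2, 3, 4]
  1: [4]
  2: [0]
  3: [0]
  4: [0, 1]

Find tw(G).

1

A width-1 tree decomposition is:
Bags: B1 = {0, 2}  B2 = {0, 4}  B3 = {1, 4}  B4 = {0, 3}
Tree: B1–B2, B2–B3, B2–B4
Each bag holds 2 vertices, so the decomposition has width 1, which upper-bounds the treewidth. Any graph with an edge has treewidth ≥ 1, and G has the edge 0–2. Hence tw(G) = 1 exactly.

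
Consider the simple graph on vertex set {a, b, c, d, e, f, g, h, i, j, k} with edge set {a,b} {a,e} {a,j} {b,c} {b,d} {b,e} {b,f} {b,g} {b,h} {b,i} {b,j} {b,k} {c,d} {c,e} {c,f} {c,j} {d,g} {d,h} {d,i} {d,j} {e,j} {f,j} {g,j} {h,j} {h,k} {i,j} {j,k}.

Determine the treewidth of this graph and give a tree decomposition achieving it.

Treewidth 3.
One such decomposition:
Bags: B1 = {b, c, d, j}  B2 = {b, c, e, j}  B3 = {b, d, i, j}  B4 = {b, d, h, j}  B5 = {b, h, j, k}  B6 = {b, d, g, j}  B7 = {a, b, e, j}  B8 = {b, c, f, j}
Tree: B1–B2, B1–B3, B1–B4, B4–B5, B4–B6, B2–B7, B2–B8

Every bag has size at most 4, so the width is 4 − 1 = 3 and tw(G) ≤ 3. For the lower bound, the 4 vertices {b, d, g, j} are pairwise adjacent, and any tree decomposition puts a clique entirely inside one bag — forcing width ≥ 3. Therefore the treewidth is 3.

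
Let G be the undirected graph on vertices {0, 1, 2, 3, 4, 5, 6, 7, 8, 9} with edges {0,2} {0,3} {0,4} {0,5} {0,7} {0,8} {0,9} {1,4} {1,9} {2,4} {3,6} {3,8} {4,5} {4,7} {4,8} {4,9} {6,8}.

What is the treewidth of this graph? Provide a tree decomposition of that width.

Every bag has size at most 3, so the width is 3 − 1 = 2 and tw(G) ≤ 2. For the lower bound, the 3 vertices {0, 3, 8} are pairwise adjacent, and any tree decomposition puts a clique entirely inside one bag — forcing width ≥ 2. The upper and lower bounds meet at 2, so that is the treewidth.

Treewidth 2.
One optimal decomposition is:
Bags: B1 = {0, 4, 7}  B2 = {0, 4, 9}  B3 = {0, 4, 5}  B4 = {0, 2, 4}  B5 = {1, 4, 9}  B6 = {0, 4, 8}  B7 = {0, 3, 8}  B8 = {3, 6, 8}
Tree: B1–B2, B2–B3, B1–B4, B2–B5, B1–B6, B6–B7, B7–B8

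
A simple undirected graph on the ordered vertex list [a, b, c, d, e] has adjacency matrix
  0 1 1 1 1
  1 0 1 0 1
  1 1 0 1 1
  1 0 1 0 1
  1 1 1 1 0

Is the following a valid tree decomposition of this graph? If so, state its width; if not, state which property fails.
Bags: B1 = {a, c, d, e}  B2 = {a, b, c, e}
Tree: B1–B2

Yes; width 3.

Every vertex of G appears in some bag (union = {a, b, c, d, e}); every edge is covered by a bag; and for each vertex v the set of bags containing v is connected in the bag tree. The decomposition is therefore valid. The largest bag has 4 vertices, so the width is 3.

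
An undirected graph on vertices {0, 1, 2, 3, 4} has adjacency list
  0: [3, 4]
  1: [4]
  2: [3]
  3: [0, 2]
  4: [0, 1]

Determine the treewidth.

A width-1 tree decomposition is:
Bags: B1 = {1, 4}  B2 = {0, 4}  B3 = {0, 3}  B4 = {2, 3}
Tree: B1–B2, B2–B3, B3–B4
Every bag has size at most 2, so the width is 2 − 1 = 1 and tw(G) ≤ 1. Since G has at least one edge (e.g. 1–4), it is not an edgeless graph, so tw(G) ≥ 1. Combining the bounds, tw(G) = 1.

1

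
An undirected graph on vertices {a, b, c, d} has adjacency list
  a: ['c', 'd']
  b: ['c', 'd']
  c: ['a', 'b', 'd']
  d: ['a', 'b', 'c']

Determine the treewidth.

A width-2 tree decomposition is:
Bags: B1 = {b, c, d}  B2 = {a, c, d}
Tree: B1–B2
Each bag holds 3 vertices, so the decomposition has width 2, which upper-bounds the treewidth. For the lower bound, the 3 vertices {a, c, d} are pairwise adjacent, and any tree decomposition puts a clique entirely inside one bag — forcing width ≥ 2. Combining the bounds, tw(G) = 2.

2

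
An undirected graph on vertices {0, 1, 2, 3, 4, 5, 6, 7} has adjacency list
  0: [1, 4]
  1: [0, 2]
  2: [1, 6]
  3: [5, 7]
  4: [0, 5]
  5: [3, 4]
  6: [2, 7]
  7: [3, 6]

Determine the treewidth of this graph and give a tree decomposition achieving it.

Treewidth 2.
Bags: B1 = {0, 4, 5}  B2 = {0, 1, 5}  B3 = {1, 2, 5}  B4 = {2, 5, 6}  B5 = {5, 6, 7}  B6 = {3, 5, 7}
Tree: B1–B2, B2–B3, B3–B4, B4–B5, B5–B6

The largest bag has 3 vertices, giving width 2; this decomposition certifies tw(G) ≤ 2. For the lower bound, G contains the cycle 5–4–0–1–2–6–7–3–5, so G is not a forest; only forests have treewidth ≤ 1, hence tw(G) ≥ 2. Combining the bounds, tw(G) = 2.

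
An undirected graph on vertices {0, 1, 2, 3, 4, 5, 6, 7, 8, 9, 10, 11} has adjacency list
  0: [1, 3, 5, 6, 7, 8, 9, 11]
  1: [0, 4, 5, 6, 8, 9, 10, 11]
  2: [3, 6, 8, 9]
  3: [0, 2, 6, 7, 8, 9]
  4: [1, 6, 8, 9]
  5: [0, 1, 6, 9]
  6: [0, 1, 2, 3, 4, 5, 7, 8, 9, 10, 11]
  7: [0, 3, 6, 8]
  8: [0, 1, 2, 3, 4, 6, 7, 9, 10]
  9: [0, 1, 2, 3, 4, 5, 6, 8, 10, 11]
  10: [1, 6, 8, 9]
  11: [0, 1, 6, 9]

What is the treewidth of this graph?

A width-4 tree decomposition is:
Bags: B1 = {1, 6, 8, 9, 10}  B2 = {1, 4, 6, 8, 9}  B3 = {0, 1, 6, 8, 9}  B4 = {0, 3, 6, 8, 9}  B5 = {2, 3, 6, 8, 9}  B6 = {0, 1, 6, 9, 11}  B7 = {0, 3, 6, 7, 8}  B8 = {0, 1, 5, 6, 9}
Tree: B1–B2, B2–B3, B3–B4, B4–B5, B3–B6, B4–B7, B6–B8
Each bag holds 5 vertices, so the decomposition has width 4, which upper-bounds the treewidth. On the other hand G contains the 5-clique {0, 1, 6, 8, 9}. A clique must lie in a single bag of any decomposition, so no decomposition can have width below 4. The upper and lower bounds meet at 4, so that is the treewidth.

4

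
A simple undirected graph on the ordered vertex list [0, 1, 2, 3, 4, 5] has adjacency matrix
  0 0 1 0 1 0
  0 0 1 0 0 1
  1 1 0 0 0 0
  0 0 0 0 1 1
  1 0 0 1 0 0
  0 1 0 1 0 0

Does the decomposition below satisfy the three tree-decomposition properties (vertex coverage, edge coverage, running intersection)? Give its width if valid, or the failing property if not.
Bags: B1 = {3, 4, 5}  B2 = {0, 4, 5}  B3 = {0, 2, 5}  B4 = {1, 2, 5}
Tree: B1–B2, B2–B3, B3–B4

Yes; width 2.

Vertex coverage: the bags together contain {0, 1, 2, 3, 4, 5}, the full vertex set. Edge coverage: each edge of G has both endpoints in at least one bag. Running intersection: for every vertex, the bags containing it form a connected subtree. All three properties hold, so this is a valid tree decomposition of width max|bag| − 1 = 2, and hence tw(G) ≤ 2.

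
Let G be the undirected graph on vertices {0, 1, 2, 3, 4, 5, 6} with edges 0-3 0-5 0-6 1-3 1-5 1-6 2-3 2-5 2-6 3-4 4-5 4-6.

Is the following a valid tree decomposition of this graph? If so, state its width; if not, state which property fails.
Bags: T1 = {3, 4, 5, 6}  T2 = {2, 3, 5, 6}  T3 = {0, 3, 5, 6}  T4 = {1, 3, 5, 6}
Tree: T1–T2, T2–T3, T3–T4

Yes; width 3.

Vertex coverage: the bags together contain {0, 1, 2, 3, 4, 5, 6}, the full vertex set. Edge coverage: each edge of G has both endpoints in at least one bag. Running intersection: for every vertex, the bags containing it form a connected subtree. All three properties hold, so this is a valid tree decomposition of width max|bag| − 1 = 3, and hence tw(G) ≤ 3.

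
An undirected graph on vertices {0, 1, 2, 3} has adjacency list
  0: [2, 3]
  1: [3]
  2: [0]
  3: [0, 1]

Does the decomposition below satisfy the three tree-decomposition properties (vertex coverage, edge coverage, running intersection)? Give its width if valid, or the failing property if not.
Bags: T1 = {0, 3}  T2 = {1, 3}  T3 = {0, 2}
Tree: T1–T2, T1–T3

Yes; width 1.

Every vertex of G appears in some bag (union = {0, 1, 2, 3}); every edge is covered by a bag; and for each vertex v the set of bags containing v is connected in the bag tree. The decomposition is therefore valid. The largest bag has 2 vertices, so the width is 1.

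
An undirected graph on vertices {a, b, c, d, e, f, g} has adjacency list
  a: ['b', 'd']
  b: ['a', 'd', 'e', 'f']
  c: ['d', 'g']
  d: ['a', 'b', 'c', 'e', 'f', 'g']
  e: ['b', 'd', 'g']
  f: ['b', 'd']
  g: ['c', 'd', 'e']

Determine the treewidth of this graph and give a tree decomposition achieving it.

Treewidth 2.
One optimal decomposition is:
Bags: B1 = {c, d, g}  B2 = {d, e, g}  B3 = {b, d, e}  B4 = {a, b, d}  B5 = {b, d, f}
Tree: B1–B2, B2–B3, B3–B4, B3–B5

Each bag holds 3 vertices, so the decomposition has width 2, which upper-bounds the treewidth. On the other hand G contains the 3-clique {d, e, g}. A clique must lie in a single bag of any decomposition, so no decomposition can have width below 2. Combining the bounds, tw(G) = 2.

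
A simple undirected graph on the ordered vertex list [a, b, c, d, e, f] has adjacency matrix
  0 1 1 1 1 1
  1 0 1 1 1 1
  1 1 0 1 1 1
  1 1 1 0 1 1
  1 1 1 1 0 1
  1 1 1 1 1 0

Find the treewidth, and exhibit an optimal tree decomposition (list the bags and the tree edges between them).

Treewidth 5.
One such decomposition:
Bags: B1 = {a, b, c, d, e, f}
Tree: (single bag)

A single bag containing all 6 vertices is trivially a valid decomposition of width 5. Conversely, {a, b, c, d, e, f} is a clique of size 6, and the vertices of any clique must share a bag in every tree decomposition; so some bag has ≥ 6 vertices and tw(G) ≥ 5. Therefore the treewidth is 5.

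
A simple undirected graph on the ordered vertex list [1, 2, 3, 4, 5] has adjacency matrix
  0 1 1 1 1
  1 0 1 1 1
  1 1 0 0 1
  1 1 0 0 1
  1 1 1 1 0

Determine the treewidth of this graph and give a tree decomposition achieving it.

Each bag holds 4 vertices, so the decomposition has width 3, which upper-bounds the treewidth. For the lower bound, the 4 vertices {1, 2, 3, 5} are pairwise adjacent, and any tree decomposition puts a clique entirely inside one bag — forcing width ≥ 3. Hence tw(G) = 3 exactly.

Treewidth 3.
Bags: B1 = {1, 2, 3, 5}  B2 = {1, 2, 4, 5}
Tree: B1–B2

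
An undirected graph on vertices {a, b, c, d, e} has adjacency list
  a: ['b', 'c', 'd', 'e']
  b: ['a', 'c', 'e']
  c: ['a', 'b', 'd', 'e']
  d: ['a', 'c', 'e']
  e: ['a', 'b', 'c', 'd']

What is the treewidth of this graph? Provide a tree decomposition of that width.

Treewidth 3.
Bags: B1 = {a, c, d, e}  B2 = {a, b, c, e}
Tree: B1–B2

The largest bag has 4 vertices, giving width 3; this decomposition certifies tw(G) ≤ 3. Conversely, {a, c, d, e} is a clique of size 4, and the vertices of any clique must share a bag in every tree decomposition; so some bag has ≥ 4 vertices and tw(G) ≥ 3. Combining the bounds, tw(G) = 3.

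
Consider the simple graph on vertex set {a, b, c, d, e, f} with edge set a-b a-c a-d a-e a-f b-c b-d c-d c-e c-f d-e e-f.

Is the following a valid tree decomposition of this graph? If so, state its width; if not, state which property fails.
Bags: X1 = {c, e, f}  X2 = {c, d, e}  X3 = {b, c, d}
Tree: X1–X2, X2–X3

A tree decomposition must satisfy three properties: every vertex lies in some bag; for every edge, both endpoints lie together in some bag; and for every vertex, the bags containing it form a connected subtree. Here vertex a appears in no bag, so the decomposition is invalid.

No — vertex a appears in no bag.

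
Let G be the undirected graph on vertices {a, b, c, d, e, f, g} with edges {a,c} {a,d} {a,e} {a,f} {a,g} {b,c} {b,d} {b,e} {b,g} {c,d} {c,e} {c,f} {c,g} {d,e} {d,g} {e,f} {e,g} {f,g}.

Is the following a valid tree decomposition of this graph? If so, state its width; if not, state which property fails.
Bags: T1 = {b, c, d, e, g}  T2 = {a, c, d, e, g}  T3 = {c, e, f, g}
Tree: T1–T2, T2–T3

A tree decomposition must satisfy three properties: every vertex lies in some bag; for every edge, both endpoints lie together in some bag; and for every vertex, the bags containing it form a connected subtree. Here edge (a,f) lies in no bag, so the decomposition is invalid.

No — edge (a,f) lies in no bag.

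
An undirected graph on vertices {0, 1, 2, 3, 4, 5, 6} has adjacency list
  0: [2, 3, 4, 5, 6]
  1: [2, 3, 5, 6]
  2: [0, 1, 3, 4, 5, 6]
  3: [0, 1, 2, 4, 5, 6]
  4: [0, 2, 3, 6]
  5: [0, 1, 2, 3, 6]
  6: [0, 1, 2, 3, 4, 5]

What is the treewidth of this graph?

4

A width-4 tree decomposition is:
Bags: B1 = {0, 2, 3, 5, 6}  B2 = {1, 2, 3, 5, 6}  B3 = {0, 2, 3, 4, 6}
Tree: B1–B2, B1–B3
Each bag holds 5 vertices, so the decomposition has width 4, which upper-bounds the treewidth. On the other hand G contains the 5-clique {0, 2, 3, 4, 6}. A clique must lie in a single bag of any decomposition, so no decomposition can have width below 4. Hence tw(G) = 4 exactly.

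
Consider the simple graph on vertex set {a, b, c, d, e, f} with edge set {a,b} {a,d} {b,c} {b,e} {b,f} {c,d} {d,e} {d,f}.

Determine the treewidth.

2

A width-2 tree decomposition is:
Bags: B1 = {a, b, d}  B2 = {b, d, e}  B3 = {b, c, d}  B4 = {b, d, f}
Tree: B1–B2, B2–B3, B3–B4
Each bag holds 3 vertices, so the decomposition has width 2, which upper-bounds the treewidth. For the lower bound, G contains the cycle d–a–b–e–d, so G is not a forest; only forests have treewidth ≤ 1, hence tw(G) ≥ 2. Combining the bounds, tw(G) = 2.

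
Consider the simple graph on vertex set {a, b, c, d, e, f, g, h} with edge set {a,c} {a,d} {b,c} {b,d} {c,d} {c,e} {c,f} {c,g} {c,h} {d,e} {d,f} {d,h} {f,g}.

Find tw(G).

2

A width-2 tree decomposition is:
Bags: B1 = {c, d, f}  B2 = {a, c, d}  B3 = {b, c, d}  B4 = {c, d, e}  B5 = {c, f, g}  B6 = {c, d, h}
Tree: B1–B2, B1–B3, B1–B4, B1–B5, B3–B6
Every bag has size at most 3, so the width is 3 − 1 = 2 and tw(G) ≤ 2. Conversely, {c, d, f} is a clique of size 3, and the vertices of any clique must share a bag in every tree decomposition; so some bag has ≥ 3 vertices and tw(G) ≥ 2. Hence tw(G) = 2 exactly.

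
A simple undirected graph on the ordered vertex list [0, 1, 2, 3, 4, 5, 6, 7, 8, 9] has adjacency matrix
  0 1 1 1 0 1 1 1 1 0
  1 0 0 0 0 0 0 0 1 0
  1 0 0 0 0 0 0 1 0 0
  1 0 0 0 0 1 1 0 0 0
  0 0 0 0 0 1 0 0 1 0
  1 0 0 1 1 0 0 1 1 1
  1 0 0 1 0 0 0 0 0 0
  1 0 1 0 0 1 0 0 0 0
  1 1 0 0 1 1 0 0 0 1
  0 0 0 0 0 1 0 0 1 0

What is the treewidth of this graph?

A width-2 tree decomposition is:
Bags: B1 = {0, 5, 8}  B2 = {0, 5, 7}  B3 = {0, 2, 7}  B4 = {5, 8, 9}  B5 = {4, 5, 8}  B6 = {0, 3, 5}  B7 = {0, 1, 8}  B8 = {0, 3, 6}
Tree: B1–B2, B2–B3, B1–B4, B1–B5, B2–B6, B1–B7, B6–B8
The largest bag has 3 vertices, giving width 2; this decomposition certifies tw(G) ≤ 2. On the other hand G contains the 3-clique {0, 1, 8}. A clique must lie in a single bag of any decomposition, so no decomposition can have width below 2. Hence tw(G) = 2 exactly.

2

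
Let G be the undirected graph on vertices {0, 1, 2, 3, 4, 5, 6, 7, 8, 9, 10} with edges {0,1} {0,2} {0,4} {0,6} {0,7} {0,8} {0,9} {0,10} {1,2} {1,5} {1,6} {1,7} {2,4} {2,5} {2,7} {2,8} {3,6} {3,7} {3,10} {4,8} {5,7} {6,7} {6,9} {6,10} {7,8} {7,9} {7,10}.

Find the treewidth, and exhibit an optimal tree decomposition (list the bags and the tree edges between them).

Treewidth 3.
One such decomposition:
Bags: B1 = {0, 1, 6, 7}  B2 = {0, 6, 7, 10}  B3 = {0, 1, 2, 7}  B4 = {0, 2, 7, 8}  B5 = {0, 2, 4, 8}  B6 = {1, 2, 5, 7}  B7 = {3, 6, 7, 10}  B8 = {0, 6, 7, 9}
Tree: B1–B2, B1–B3, B3–B4, B4–B5, B3–B6, B2–B7, B1–B8

Each bag holds 4 vertices, so the decomposition has width 3, which upper-bounds the treewidth. On the other hand G contains the 4-clique {0, 2, 4, 8}. A clique must lie in a single bag of any decomposition, so no decomposition can have width below 3. Hence tw(G) = 3 exactly.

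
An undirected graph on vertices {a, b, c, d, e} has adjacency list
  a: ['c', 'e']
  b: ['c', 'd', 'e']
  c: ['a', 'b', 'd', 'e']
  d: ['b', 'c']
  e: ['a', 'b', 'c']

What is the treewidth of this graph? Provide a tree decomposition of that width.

Treewidth 2.
Bags: B1 = {b, c, d}  B2 = {b, c, e}  B3 = {a, c, e}
Tree: B1–B2, B2–B3

The largest bag has 3 vertices, giving width 2; this decomposition certifies tw(G) ≤ 2. On the other hand G contains the 3-clique {b, c, d}. A clique must lie in a single bag of any decomposition, so no decomposition can have width below 2. Combining the bounds, tw(G) = 2.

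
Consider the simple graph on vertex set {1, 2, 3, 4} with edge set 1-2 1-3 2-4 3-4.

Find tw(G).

A width-2 tree decomposition is:
Bags: B1 = {2, 3, 4}  B2 = {1, 2, 3}
Tree: B1–B2
Each bag holds 3 vertices, so the decomposition has width 2, which upper-bounds the treewidth. For the lower bound, G contains the cycle 2–4–3–1–2, so G is not a forest; only forests have treewidth ≤ 1, hence tw(G) ≥ 2. Hence tw(G) = 2 exactly.

2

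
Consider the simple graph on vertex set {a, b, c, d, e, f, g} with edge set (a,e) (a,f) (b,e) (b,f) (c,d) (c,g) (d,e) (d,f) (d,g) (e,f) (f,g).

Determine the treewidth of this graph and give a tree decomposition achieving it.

Each bag holds 3 vertices, so the decomposition has width 2, which upper-bounds the treewidth. Conversely, {c, d, g} is a clique of size 3, and the vertices of any clique must share a bag in every tree decomposition; so some bag has ≥ 3 vertices and tw(G) ≥ 2. The upper and lower bounds meet at 2, so that is the treewidth.

Treewidth 2.
One such decomposition:
Bags: B1 = {d, e, f}  B2 = {b, e, f}  B3 = {a, e, f}  B4 = {d, f, g}  B5 = {c, d, g}
Tree: B1–B2, B2–B3, B1–B4, B4–B5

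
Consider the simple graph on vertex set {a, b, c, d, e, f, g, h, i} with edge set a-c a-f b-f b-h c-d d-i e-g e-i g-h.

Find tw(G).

A width-2 tree decomposition is:
Bags: B1 = {b, g, h}  B2 = {b, e, g}  B3 = {b, e, i}  B4 = {b, d, i}  B5 = {b, c, d}  B6 = {a, b, c}  B7 = {a, b, f}
Tree: B1–B2, B2–B3, B3–B4, B4–B5, B5–B6, B6–B7
The largest bag has 3 vertices, giving width 2; this decomposition certifies tw(G) ≤ 2. Since b–h–g–e–i–d–c–a–f–b is a cycle in G, G is not acyclic. Forests are exactly the graphs of treewidth ≤ 1, so tw(G) ≥ 2. Hence tw(G) = 2 exactly.

2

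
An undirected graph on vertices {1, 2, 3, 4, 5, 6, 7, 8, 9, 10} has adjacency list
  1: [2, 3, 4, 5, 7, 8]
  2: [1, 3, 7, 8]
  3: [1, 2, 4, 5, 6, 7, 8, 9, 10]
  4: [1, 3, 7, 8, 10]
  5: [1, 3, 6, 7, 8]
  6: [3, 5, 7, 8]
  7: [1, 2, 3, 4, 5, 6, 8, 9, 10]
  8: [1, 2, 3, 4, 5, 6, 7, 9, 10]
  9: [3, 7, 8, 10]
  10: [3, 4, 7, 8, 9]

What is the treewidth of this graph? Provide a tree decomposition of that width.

Treewidth 4.
One such decomposition:
Bags: B1 = {1, 3, 4, 7, 8}  B2 = {1, 3, 5, 7, 8}  B3 = {3, 5, 6, 7, 8}  B4 = {3, 4, 7, 8, 10}  B5 = {3, 7, 8, 9, 10}  B6 = {1, 2, 3, 7, 8}
Tree: B1–B2, B2–B3, B1–B4, B4–B5, B2–B6

The largest bag has 5 vertices, giving width 4; this decomposition certifies tw(G) ≤ 4. On the other hand G contains the 5-clique {1, 2, 3, 7, 8}. A clique must lie in a single bag of any decomposition, so no decomposition can have width below 4. Combining the bounds, tw(G) = 4.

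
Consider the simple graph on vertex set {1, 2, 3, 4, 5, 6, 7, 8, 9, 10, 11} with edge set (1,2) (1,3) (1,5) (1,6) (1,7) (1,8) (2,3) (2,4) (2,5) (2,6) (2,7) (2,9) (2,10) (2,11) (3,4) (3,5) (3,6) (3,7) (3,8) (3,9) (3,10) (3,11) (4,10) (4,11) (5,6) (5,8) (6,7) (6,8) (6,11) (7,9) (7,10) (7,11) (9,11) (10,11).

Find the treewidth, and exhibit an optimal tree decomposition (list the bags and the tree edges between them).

The largest bag has 5 vertices, giving width 4; this decomposition certifies tw(G) ≤ 4. For the lower bound, the 5 vertices {1, 3, 5, 6, 8} are pairwise adjacent, and any tree decomposition puts a clique entirely inside one bag — forcing width ≥ 4. Combining the bounds, tw(G) = 4.

Treewidth 4.
One optimal decomposition is:
Bags: B1 = {2, 3, 7, 9, 11}  B2 = {2, 3, 7, 10, 11}  B3 = {2, 3, 6, 7, 11}  B4 = {2, 3, 4, 10, 11}  B5 = {1, 2, 3, 6, 7}  B6 = {1, 2, 3, 5, 6}  B7 = {1, 3, 5, 6, 8}
Tree: B1–B2, B2–B3, B2–B4, B3–B5, B5–B6, B6–B7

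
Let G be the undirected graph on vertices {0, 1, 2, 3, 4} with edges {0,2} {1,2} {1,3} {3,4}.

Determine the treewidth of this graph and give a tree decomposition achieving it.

Treewidth 1.
One such decomposition:
Bags: B1 = {0, 2}  B2 = {1, 2}  B3 = {1, 3}  B4 = {3, 4}
Tree: B1–B2, B2–B3, B3–B4

Each bag holds 2 vertices, so the decomposition has width 1, which upper-bounds the treewidth. G has an edge, so its treewidth is at least 1. Therefore the treewidth is 1.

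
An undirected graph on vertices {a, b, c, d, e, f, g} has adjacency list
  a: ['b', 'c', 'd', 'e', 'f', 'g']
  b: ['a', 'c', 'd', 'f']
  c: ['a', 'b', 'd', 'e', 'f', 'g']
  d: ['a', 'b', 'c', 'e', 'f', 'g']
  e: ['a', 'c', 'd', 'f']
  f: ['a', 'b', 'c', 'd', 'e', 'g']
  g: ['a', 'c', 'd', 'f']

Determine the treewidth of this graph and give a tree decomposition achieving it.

Each bag holds 5 vertices, so the decomposition has width 4, which upper-bounds the treewidth. On the other hand G contains the 5-clique {a, c, d, f, g}. A clique must lie in a single bag of any decomposition, so no decomposition can have width below 4. Combining the bounds, tw(G) = 4.

Treewidth 4.
One optimal decomposition is:
Bags: B1 = {a, c, d, e, f}  B2 = {a, b, c, d, f}  B3 = {a, c, d, f, g}
Tree: B1–B2, B2–B3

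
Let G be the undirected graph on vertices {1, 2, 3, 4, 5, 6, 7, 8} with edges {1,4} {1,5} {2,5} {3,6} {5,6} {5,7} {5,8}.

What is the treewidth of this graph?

A width-1 tree decomposition is:
Bags: B1 = {1, 5}  B2 = {5, 8}  B3 = {5, 6}  B4 = {2, 5}  B5 = {1, 4}  B6 = {5, 7}  B7 = {3, 6}
Tree: B1–B2, B1–B3, B1–B4, B1–B5, B3–B6, B3–B7
Every bag has size at most 2, so the width is 2 − 1 = 1 and tw(G) ≤ 1. Since G has at least one edge (e.g. 1–5), it is not an edgeless graph, so tw(G) ≥ 1. Hence tw(G) = 1 exactly.

1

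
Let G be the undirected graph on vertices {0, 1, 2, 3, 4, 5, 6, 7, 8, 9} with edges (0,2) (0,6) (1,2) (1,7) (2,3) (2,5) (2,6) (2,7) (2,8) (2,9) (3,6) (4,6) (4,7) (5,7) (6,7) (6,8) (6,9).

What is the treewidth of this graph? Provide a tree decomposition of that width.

The largest bag has 3 vertices, giving width 2; this decomposition certifies tw(G) ≤ 2. For the lower bound, the 3 vertices {1, 2, 7} are pairwise adjacent, and any tree decomposition puts a clique entirely inside one bag — forcing width ≥ 2. Combining the bounds, tw(G) = 2.

Treewidth 2.
One optimal decomposition is:
Bags: B1 = {2, 5, 7}  B2 = {2, 6, 7}  B3 = {0, 2, 6}  B4 = {1, 2, 7}  B5 = {4, 6, 7}  B6 = {2, 6, 9}  B7 = {2, 3, 6}  B8 = {2, 6, 8}
Tree: B1–B2, B2–B3, B1–B4, B2–B5, B2–B6, B6–B7, B2–B8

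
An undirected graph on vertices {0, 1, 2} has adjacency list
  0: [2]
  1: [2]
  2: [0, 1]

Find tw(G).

A width-1 tree decomposition is:
Bags: B1 = {1, 2}  B2 = {0, 2}
Tree: B1–B2
The largest bag has 2 vertices, giving width 1; this decomposition certifies tw(G) ≤ 1. Any graph with an edge has treewidth ≥ 1, and G has the edge 2–1. The upper and lower bounds meet at 1, so that is the treewidth.

1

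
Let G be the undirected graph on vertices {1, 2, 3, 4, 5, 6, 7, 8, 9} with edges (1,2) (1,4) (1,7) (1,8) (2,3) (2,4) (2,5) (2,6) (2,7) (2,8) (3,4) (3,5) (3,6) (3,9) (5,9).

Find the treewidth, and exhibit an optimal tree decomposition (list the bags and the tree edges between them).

Each bag holds 3 vertices, so the decomposition has width 2, which upper-bounds the treewidth. For the lower bound, the 3 vertices {3, 5, 9} are pairwise adjacent, and any tree decomposition puts a clique entirely inside one bag — forcing width ≥ 2. Combining the bounds, tw(G) = 2.

Treewidth 2.
Bags: B1 = {2, 3, 4}  B2 = {2, 3, 5}  B3 = {1, 2, 4}  B4 = {1, 2, 7}  B5 = {1, 2, 8}  B6 = {2, 3, 6}  B7 = {3, 5, 9}
Tree: B1–B2, B1–B3, B3–B4, B4–B5, B2–B6, B2–B7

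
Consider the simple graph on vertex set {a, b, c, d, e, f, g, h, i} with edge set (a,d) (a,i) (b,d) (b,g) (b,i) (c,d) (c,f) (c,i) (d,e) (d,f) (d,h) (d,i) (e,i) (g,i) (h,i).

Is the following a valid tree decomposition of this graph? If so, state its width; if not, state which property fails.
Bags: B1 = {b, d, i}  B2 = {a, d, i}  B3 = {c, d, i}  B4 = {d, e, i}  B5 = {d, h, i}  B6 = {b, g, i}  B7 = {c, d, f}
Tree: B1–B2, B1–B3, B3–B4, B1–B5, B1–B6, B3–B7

Every vertex of G appears in some bag (union = {a, b, c, d, e, f, g, h, i}); every edge is covered by a bag; and for each vertex v the set of bags containing v is connected in the bag tree. The decomposition is therefore valid. The largest bag has 3 vertices, so the width is 2.

Yes; width 2.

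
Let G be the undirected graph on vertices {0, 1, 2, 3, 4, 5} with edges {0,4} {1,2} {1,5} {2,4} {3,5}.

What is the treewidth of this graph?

1

A width-1 tree decomposition is:
Bags: B1 = {3, 5}  B2 = {1, 5}  B3 = {1, 2}  B4 = {2, 4}  B5 = {0, 4}
Tree: B1–B2, B2–B3, B3–B4, B4–B5
Each bag holds 2 vertices, so the decomposition has width 1, which upper-bounds the treewidth. G has an edge, so its treewidth is at least 1. Therefore the treewidth is 1.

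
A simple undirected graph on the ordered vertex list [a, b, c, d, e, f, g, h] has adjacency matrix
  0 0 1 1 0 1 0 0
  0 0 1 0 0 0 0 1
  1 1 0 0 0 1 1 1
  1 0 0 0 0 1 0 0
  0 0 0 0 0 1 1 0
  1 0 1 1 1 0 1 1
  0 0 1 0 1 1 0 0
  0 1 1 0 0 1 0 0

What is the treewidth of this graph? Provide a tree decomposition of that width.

Every bag has size at most 3, so the width is 3 − 1 = 2 and tw(G) ≤ 2. Conversely, {a, d, f} is a clique of size 3, and the vertices of any clique must share a bag in every tree decomposition; so some bag has ≥ 3 vertices and tw(G) ≥ 2. Hence tw(G) = 2 exactly.

Treewidth 2.
One optimal decomposition is:
Bags: B1 = {a, c, f}  B2 = {c, f, h}  B3 = {b, c, h}  B4 = {a, d, f}  B5 = {c, f, g}  B6 = {e, f, g}
Tree: B1–B2, B2–B3, B1–B4, B2–B5, B5–B6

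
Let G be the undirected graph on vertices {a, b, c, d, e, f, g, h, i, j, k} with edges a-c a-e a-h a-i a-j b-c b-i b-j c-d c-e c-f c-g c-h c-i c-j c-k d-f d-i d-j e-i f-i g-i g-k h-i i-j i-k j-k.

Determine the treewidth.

A width-3 tree decomposition is:
Bags: B1 = {a, c, i, j}  B2 = {c, i, j, k}  B3 = {c, d, i, j}  B4 = {a, c, e, i}  B5 = {a, c, h, i}  B6 = {b, c, i, j}  B7 = {c, d, f, i}  B8 = {c, g, i, k}
Tree: B1–B2, B1–B3, B1–B4, B4–B5, B1–B6, B3–B7, B2–B8
Every bag has size at most 4, so the width is 4 − 1 = 3 and tw(G) ≤ 3. For the lower bound, the 4 vertices {c, d, f, i} are pairwise adjacent, and any tree decomposition puts a clique entirely inside one bag — forcing width ≥ 3. Combining the bounds, tw(G) = 3.

3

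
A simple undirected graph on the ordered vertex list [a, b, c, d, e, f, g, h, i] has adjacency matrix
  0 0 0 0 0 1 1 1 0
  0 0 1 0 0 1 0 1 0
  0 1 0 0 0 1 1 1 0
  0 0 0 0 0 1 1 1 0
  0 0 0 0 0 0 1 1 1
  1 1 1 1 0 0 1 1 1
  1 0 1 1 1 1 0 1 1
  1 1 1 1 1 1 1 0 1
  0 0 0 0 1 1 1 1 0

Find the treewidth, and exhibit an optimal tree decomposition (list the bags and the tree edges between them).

Treewidth 3.
One such decomposition:
Bags: B1 = {f, g, h, i}  B2 = {c, f, g, h}  B3 = {d, f, g, h}  B4 = {e, g, h, i}  B5 = {a, f, g, h}  B6 = {b, c, f, h}
Tree: B1–B2, B2–B3, B1–B4, B1–B5, B2–B6

Each bag holds 4 vertices, so the decomposition has width 3, which upper-bounds the treewidth. On the other hand G contains the 4-clique {e, g, h, i}. A clique must lie in a single bag of any decomposition, so no decomposition can have width below 3. Therefore the treewidth is 3.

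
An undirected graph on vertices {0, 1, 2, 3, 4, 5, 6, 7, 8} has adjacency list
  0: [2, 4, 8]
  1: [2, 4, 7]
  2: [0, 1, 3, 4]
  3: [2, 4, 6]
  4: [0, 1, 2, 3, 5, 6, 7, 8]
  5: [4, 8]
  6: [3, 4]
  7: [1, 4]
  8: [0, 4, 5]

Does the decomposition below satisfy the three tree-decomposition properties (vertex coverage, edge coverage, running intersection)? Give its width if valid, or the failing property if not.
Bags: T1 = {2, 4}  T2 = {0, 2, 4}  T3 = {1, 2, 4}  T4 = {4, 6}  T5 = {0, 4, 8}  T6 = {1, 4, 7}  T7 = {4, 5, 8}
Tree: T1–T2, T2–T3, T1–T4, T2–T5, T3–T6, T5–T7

No — vertex 3 appears in no bag.

A tree decomposition must satisfy three properties: every vertex lies in some bag; for every edge, both endpoints lie together in some bag; and for every vertex, the bags containing it form a connected subtree. Here vertex 3 appears in no bag, so the decomposition is invalid.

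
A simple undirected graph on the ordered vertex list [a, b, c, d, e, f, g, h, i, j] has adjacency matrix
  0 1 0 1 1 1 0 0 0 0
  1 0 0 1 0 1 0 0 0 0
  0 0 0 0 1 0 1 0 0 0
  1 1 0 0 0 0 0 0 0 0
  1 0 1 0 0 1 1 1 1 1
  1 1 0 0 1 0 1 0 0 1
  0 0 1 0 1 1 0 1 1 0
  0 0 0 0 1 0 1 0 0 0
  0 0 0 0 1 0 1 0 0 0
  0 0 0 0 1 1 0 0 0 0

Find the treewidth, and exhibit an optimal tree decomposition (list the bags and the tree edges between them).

The largest bag has 3 vertices, giving width 2; this decomposition certifies tw(G) ≤ 2. For the lower bound, the 3 vertices {a, b, d} are pairwise adjacent, and any tree decomposition puts a clique entirely inside one bag — forcing width ≥ 2. Therefore the treewidth is 2.

Treewidth 2.
Bags: B1 = {e, f, j}  B2 = {a, e, f}  B3 = {e, f, g}  B4 = {a, b, f}  B5 = {e, g, i}  B6 = {a, b, d}  B7 = {e, g, h}  B8 = {c, e, g}
Tree: B1–B2, B2–B3, B2–B4, B3–B5, B4–B6, B3–B7, B7–B8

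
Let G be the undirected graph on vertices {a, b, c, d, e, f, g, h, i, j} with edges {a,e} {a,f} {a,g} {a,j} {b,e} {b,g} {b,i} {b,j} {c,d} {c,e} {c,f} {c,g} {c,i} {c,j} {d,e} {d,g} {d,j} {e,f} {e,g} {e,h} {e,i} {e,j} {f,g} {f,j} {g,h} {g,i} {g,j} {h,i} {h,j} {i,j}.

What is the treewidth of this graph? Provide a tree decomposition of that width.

The largest bag has 5 vertices, giving width 4; this decomposition certifies tw(G) ≤ 4. On the other hand G contains the 5-clique {c, d, e, g, j}. A clique must lie in a single bag of any decomposition, so no decomposition can have width below 4. Combining the bounds, tw(G) = 4.

Treewidth 4.
Bags: B1 = {a, e, f, g, j}  B2 = {c, e, f, g, j}  B3 = {c, e, g, i, j}  B4 = {b, e, g, i, j}  B5 = {c, d, e, g, j}  B6 = {e, g, h, i, j}
Tree: B1–B2, B2–B3, B3–B4, B2–B5, B4–B6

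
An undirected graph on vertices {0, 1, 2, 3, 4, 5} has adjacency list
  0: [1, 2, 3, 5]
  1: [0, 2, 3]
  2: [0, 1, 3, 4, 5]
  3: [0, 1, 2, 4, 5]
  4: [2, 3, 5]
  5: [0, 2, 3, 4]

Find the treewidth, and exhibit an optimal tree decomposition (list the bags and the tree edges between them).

Treewidth 3.
Bags: B1 = {0, 2, 3, 5}  B2 = {0, 1, 2, 3}  B3 = {2, 3, 4, 5}
Tree: B1–B2, B1–B3

Every bag has size at most 4, so the width is 4 − 1 = 3 and tw(G) ≤ 3. For the lower bound, the 4 vertices {0, 1, 2, 3} are pairwise adjacent, and any tree decomposition puts a clique entirely inside one bag — forcing width ≥ 3. The upper and lower bounds meet at 3, so that is the treewidth.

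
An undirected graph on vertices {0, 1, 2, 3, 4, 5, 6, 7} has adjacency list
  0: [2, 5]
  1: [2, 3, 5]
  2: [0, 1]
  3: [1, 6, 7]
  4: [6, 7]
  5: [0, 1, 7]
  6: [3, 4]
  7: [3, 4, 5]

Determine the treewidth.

2

A width-2 tree decomposition is:
Bags: B1 = {3, 4, 6}  B2 = {3, 4, 7}  B3 = {1, 3, 7}  B4 = {1, 5, 7}  B5 = {1, 2, 5}  B6 = {0, 2, 5}
Tree: B1–B2, B2–B3, B3–B4, B4–B5, B5–B6
The largest bag has 3 vertices, giving width 2; this decomposition certifies tw(G) ≤ 2. For the lower bound, G contains the cycle 6–4–7–3–6, so G is not a forest; only forests have treewidth ≤ 1, hence tw(G) ≥ 2. The upper and lower bounds meet at 2, so that is the treewidth.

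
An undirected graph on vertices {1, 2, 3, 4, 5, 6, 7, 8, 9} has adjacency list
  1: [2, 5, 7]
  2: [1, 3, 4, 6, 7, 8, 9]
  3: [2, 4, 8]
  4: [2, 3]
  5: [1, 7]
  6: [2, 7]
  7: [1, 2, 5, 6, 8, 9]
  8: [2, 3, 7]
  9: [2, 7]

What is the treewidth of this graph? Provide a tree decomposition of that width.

Each bag holds 3 vertices, so the decomposition has width 2, which upper-bounds the treewidth. Conversely, {2, 3, 8} is a clique of size 3, and the vertices of any clique must share a bag in every tree decomposition; so some bag has ≥ 3 vertices and tw(G) ≥ 2. The upper and lower bounds meet at 2, so that is the treewidth.

Treewidth 2.
Bags: B1 = {2, 7, 8}  B2 = {2, 3, 8}  B3 = {1, 2, 7}  B4 = {2, 6, 7}  B5 = {2, 3, 4}  B6 = {1, 5, 7}  B7 = {2, 7, 9}
Tree: B1–B2, B1–B3, B3–B4, B2–B5, B3–B6, B3–B7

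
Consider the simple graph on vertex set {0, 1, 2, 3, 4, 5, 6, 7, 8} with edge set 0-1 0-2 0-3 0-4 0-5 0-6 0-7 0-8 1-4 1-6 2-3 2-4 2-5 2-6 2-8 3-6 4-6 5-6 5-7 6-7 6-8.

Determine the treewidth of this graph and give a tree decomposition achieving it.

Treewidth 3.
One optimal decomposition is:
Bags: B1 = {0, 2, 4, 6}  B2 = {0, 2, 5, 6}  B3 = {0, 2, 6, 8}  B4 = {0, 5, 6, 7}  B5 = {0, 2, 3, 6}  B6 = {0, 1, 4, 6}
Tree: B1–B2, B1–B3, B2–B4, B1–B5, B1–B6

Each bag holds 4 vertices, so the decomposition has width 3, which upper-bounds the treewidth. For the lower bound, the 4 vertices {0, 1, 4, 6} are pairwise adjacent, and any tree decomposition puts a clique entirely inside one bag — forcing width ≥ 3. Hence tw(G) = 3 exactly.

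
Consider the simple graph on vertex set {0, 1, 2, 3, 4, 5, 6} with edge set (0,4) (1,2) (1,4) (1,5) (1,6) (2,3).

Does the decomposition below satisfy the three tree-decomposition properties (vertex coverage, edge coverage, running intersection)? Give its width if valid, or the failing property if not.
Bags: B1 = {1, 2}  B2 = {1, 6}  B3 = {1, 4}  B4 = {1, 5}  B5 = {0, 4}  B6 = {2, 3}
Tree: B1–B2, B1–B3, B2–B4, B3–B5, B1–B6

Yes; width 1.

Every vertex of G appears in some bag (union = {0, 1, 2, 3, 4, 5, 6}); every edge is covered by a bag; and for each vertex v the set of bags containing v is connected in the bag tree. The decomposition is therefore valid. The largest bag has 2 vertices, so the width is 1.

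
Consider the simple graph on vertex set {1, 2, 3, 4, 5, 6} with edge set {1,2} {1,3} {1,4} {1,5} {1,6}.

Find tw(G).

1

A width-1 tree decomposition is:
Bags: B1 = {1, 5}  B2 = {1, 4}  B3 = {1, 6}  B4 = {1, 2}  B5 = {1, 3}
Tree: B1–B2, B1–B3, B1–B4, B4–B5
Every bag has size at most 2, so the width is 2 − 1 = 1 and tw(G) ≤ 1. Any graph with an edge has treewidth ≥ 1, and G has the edge 5–1. The upper and lower bounds meet at 1, so that is the treewidth.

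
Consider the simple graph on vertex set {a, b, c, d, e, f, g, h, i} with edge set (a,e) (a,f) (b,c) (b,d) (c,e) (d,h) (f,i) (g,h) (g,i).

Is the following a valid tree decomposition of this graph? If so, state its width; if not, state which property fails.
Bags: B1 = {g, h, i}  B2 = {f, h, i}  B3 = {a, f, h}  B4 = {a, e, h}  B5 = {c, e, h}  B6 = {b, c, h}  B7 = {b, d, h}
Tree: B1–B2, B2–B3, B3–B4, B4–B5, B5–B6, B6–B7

Yes; width 2.

Checking the three conditions: (i) the bags cover all of {a, b, c, d, e, f, g, h, i}; (ii) for each edge, some bag contains both endpoints; (iii) the bags containing any fixed vertex form a subtree. All hold, so the decomposition is valid with width 3 − 1 = 2.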